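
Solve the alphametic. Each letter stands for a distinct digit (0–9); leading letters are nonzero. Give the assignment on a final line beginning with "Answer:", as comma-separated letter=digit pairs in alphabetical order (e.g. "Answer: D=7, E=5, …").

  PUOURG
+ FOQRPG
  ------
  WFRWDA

Step 1. [col 1: G + G ≡ A (mod 10)] G=4 is one option consistent with column 1 (G + G ≡ A (mod 10), carry-in 0) — take it. So G=4.
Step 2. [col 1: G + G ≡ A (mod 10)] column 1 reads G+G+carry(0)=A with G=4; with digits 4 already taken and all letters distinct, the only value for A is 8, so A=8.
Step 3. [col 2: R + P ≡ D (mod 10)] several values work for D in column 2 (R + P ≡ D (mod 10), carry-in 0); try D=0. So D=0.
Step 4. [col 2: R + P ≡ D (mod 10)] several values work for R in column 2 (R + P ≡ D (mod 10), carry-in 0); try R=7, so R=7.
Step 5. [col 2: R + P ≡ D (mod 10)] in column 2 we have R+P≡D with carry-in 0; given R=7, D=0 and digits 0,4,7,8 already taken and all letters distinct, that pins P to 3 ⇒ P=3.
Step 6. [col 3: U + R ≡ W (mod 10)] column 3 reads U+R+carry(1)=W with R=7; with digits 0,3,4,7,8 already taken and all letters distinct, the only value for W is 9 ⇒ W=9.
Step 7. [col 3: U + R ≡ W (mod 10)] in column 3 we have U+R≡W with carry-in 1; given R=7, W=9 and digits 0,3,4,7,8,9 already taken and all letters distinct, that pins U to 1. So U=1.
Step 8. [col 4: O + Q ≡ R (mod 10)] O=5 is one option consistent with column 4 (O + Q ≡ R (mod 10), carry-in 0) — take it, so O=5.
Step 9. [col 4: O + Q ≡ R (mod 10)] from column 4 (O=5, R=7, carry-in 0, digits 0,1,3,4,5,7,8,9 already taken and all letters distinct): Q must equal 2, so Q=2.
Step 10. [col 5: U + O ≡ F (mod 10)] column 5 reads U+O+carry(0)=F with U=1, O=5; with digits 0,1,2,3,4,5,7,8,9 already taken and all letters distinct, the only value for F is 6. So F=6.

Answer: A=8, D=0, F=6, G=4, O=5, P=3, Q=2, R=7, U=1, W=9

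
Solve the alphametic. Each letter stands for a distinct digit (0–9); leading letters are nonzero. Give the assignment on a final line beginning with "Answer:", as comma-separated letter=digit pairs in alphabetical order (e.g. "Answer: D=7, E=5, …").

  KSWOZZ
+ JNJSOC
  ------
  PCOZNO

Step 1. [col 1: Z + C ≡ O (mod 10)] column 1 (Z + C ≡ O (mod 10), carry-in 0) doesn't pin O yet; pick O=8 and continue. So O=8.
Step 2. [col 1: Z + C ≡ O (mod 10)] no forcing yet in column 1 (carry-in 0); C=5 is free and consistent — try it ⇒ C=5.
Step 3. [col 1: Z + C ≡ O (mod 10)] from column 1 (C=5, O=8, carry-in 0, digits 5,8 already taken and all letters distinct): Z must equal 3 ⇒ Z=3.
Step 4. [col 2: Z + O ≡ N (mod 10)] column 2 reads Z+O+carry(0)=N with Z=3, O=8; with digits 3,5,8 already taken and all letters distinct, the only value for N is 1. So N=1.
Step 5. [col 3: O + S ≡ Z (mod 10)] in column 3 we have O+S≡Z with carry-in 1; given O=8, Z=3 and digits 1,3,5,8 already taken and all letters distinct, that pins S to 4 ⇒ S=4.
Step 6. [col 4: W + J ≡ O (mod 10)] no forcing yet in column 4 (carry-in 1); J=7 is free and consistent — try it, so J=7.
Step 7. [col 4: W + J ≡ O (mod 10)] from column 4 (J=7, O=8, carry-in 1, digits 1,3,4,5,7,8 already taken and all letters distinct): W must equal 0 ⇒ W=0.
Step 8. [col 6: K + J ≡ P (mod 10)] P=9 is one option consistent with column 6 (K + J ≡ P (mod 10), carry-in 0) — take it. So P=9.
Step 9. [col 6: K + J ≡ P (mod 10)] from column 6 (J=7, P=9, carry-in 0, digits 0,1,3,4,5,7,8,9 already taken and all letters distinct): K must equal 2. So K=2.

Answer: C=5, J=7, K=2, N=1, O=8, P=9, S=4, W=0, Z=3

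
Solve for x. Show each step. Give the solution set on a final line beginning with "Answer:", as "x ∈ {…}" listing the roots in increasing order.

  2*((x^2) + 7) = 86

Step 1. [2*((x^2) + 7) = 86] leading coefficient 2: divide by 2, so div: (x^2) + 7 = 43.
Step 2. [(x^2) + 7 = 43] subtract 7: x sits inside (… + 7). So sub: x^2 = 36.
Step 3. [x^2 = 36] 36 ≥ 0, LHS is (·)² — take ±√ ⇒ sqrt: x = 6 or -6.

Answer: x ∈ {-6, 6}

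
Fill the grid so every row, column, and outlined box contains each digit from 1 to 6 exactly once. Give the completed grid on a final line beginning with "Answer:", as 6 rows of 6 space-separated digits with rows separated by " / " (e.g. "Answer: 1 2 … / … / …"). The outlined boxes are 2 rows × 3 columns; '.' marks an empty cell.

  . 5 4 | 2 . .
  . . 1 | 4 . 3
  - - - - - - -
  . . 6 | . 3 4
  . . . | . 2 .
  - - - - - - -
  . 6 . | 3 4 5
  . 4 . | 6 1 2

Step 1. [r5c1∈{1,2}] in row 5, 1 fits only at r5c1. So r5c1=1.
Step 2. [r1c1∈{3,6}] in row 1, 3 fits only at r1c1, so r1c1=3.
Step 3. [r6c1∈{5}] r6c1 has the single candidate 5, so r6c1=5.
Step 4. [r3c4∈{1,5}] across row 3, 5 lands solely at r3c4 ⇒ r3c4=5.
Step 5. [r4c2∈{1,3}] r4c2 is the only open cell in col 2 admitting 3 ⇒ r4c2=3.
Step 6. [r3c1∈{2}] only 2 remains possible at r3c1 ⇒ r3c1=2.
Step 7. [r1c5∈{6}] nothing but 6 survives at r1c5, so r1c5=6.
Step 8. [r1c6∈{1}] r1c6 has the single candidate 1, so r1c6=1.
Step 9. [r5c3∈{2}] r5c3 has the single candidate 2, so r5c3=2.
Step 10. [r4c1∈{4}] r4c1's peers cover all but 4, so r4c1=4.
Step 11. [r4c4∈{1}] r4c4 is down to just 1, so r4c4=1.
Step 12. [r4c6∈{6}] r4c6's peers cover all but 6 ⇒ r4c6=6.
Step 13. [r3c2∈{1}] only 1 remains possible at r3c2, so r3c2=1.
Step 14. [r4c3∈{5}] only 5 remains possible at r4c3 ⇒ r4c3=5.
Step 15. [r2c2∈{2}] only 2 remains possible at r2c2. So r2c2=2.
Step 16. [r6c3∈{3}] r6c3 has the single candidate 3 ⇒ r6c3=3.
Step 17. [r2c1∈{6}] r2c1 has the single candidate 6 ⇒ r2c1=6.
Step 18. [r2c5∈{5}] nothing but 5 survives at r2c5. So r2c5=5.

Answer: 3 5 4 2 6 1 / 6 2 1 4 5 3 / 2 1 6 5 3 4 / 4 3 5 1 2 6 / 1 6 2 3 4 5 / 5 4 3 6 1 2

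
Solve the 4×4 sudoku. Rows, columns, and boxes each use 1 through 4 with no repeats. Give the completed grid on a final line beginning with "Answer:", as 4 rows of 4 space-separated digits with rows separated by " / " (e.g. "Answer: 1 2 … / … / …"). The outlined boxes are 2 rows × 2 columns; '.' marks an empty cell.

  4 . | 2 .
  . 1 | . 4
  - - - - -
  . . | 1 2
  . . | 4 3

Step 1. [r1c2∈{3}] r1c2 has the single candidate 3, so r1c2=3.
Step 2. [r2c1∈{2}] r2c1 is down to just 2. So r2c1=2.
Step 3. [r4c1∈{1}] r4c1's peers cover all but 1. So r4c1=1.
Step 4. [r3c2∈{4}] r3c2's peers cover all but 4. So r3c2=4.
Step 5. [r1c4∈{1}] r1c4's peers cover all but 1. So r1c4=1.
Step 6. [r4c2∈{2}] r4c2's peers cover all but 2. So r4c2=2.
Step 7. [r2c3∈{3}] nothing but 3 survives at r2c3, so r2c3=3.
Step 8. [r3c1∈{3}] r3c1 is down to just 3 ⇒ r3c1=3.

Answer: 4 3 2 1 / 2 1 3 4 / 3 4 1 2 / 1 2 4 3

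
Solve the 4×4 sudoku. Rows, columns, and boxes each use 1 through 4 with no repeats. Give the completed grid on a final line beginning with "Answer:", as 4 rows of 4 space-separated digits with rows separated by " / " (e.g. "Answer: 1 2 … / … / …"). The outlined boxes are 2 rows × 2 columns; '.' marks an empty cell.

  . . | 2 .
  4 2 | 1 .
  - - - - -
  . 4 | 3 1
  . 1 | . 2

Step 1. [r1c2∈{3}] r1c2's peers cover all but 3 ⇒ r1c2=3.
Step 2. [r1c1∈{1}] nothing but 1 survives at r1c1, so r1c1=1.
Step 3. [r4c1∈{3}] nothing but 3 survives at r4c1. So r4c1=3.
Step 4. [r3c1∈{2}] only 2 remains possible at r3c1. So r3c1=2.
Step 5. [r1c4∈{4}] r1c4 has the single candidate 4. So r1c4=4.
Step 6. [r4c3∈{4}] r4c3 has the single candidate 4 ⇒ r4c3=4.
Step 7. [r2c4∈{3}] r2c4's peers cover all but 3 ⇒ r2c4=3.

Answer: 1 3 2 4 / 4 2 1 3 / 2 4 3 1 / 3 1 4 2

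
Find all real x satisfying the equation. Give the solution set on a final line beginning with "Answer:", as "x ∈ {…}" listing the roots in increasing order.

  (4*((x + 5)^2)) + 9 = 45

Step 1. [(4*((x + 5)^2)) + 9 = 45] 9 comes off first (subtract 9) ⇒ sub: 4*((x + 5)^2) = 36.
Step 2. [4*((x + 5)^2) = 36] LHS = 4·(…); ÷4 both sides ⇒ div: (x + 5)^2 = 9.
Step 3. [(x + 5)^2 = 9] √ both sides: 9 ≥ 0 gives two branches ⇒ sqrt: x + 5 = 3 or -3.
Step 4. [x + 5 = 3 or -3] +5 is outermost — subtract 5 both sides ⇒ sub: x = -2 or -8.

Answer: x ∈ {-8, -2}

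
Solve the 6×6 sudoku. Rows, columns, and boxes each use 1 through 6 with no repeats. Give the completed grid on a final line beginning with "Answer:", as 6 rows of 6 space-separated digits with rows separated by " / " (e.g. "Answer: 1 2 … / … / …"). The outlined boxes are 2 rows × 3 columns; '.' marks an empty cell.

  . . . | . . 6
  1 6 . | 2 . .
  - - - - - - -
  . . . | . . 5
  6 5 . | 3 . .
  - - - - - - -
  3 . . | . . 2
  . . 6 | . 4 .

Step 1. [r6c6∈{1,3}] across row 6, 3 lands solely at r6c6. So r6c6=3.
Step 2. [r4c6∈{1,4}] r4c6 is the only open cell in col 6 admitting 1. So r4c6=1.
Step 3. [r4c3∈{2,4}] in row 4, 4 fits only at r4c3, so r4c3=4.
Step 4. [r3c1∈{2}] nothing but 2 survives at r3c1. So r3c1=2.
Step 5. [r6c1∈{5}] r6c1's peers cover all but 5 ⇒ r6c1=5.
Step 6. [r5c3∈{1}] r5c3 has the single candidate 1 ⇒ r5c3=1.
Step 7. [r1c3∈{2,3,5}] in col 3, 2 fits only at r1c3, so r1c3=2.
Step 8. [r1c5∈{1,3,5}] col 5 places 1 nowhere but r1c5. So r1c5=1.
Step 9. [r1c4∈{4,5}] across row 1, 5 lands solely at r1c4 ⇒ r1c4=5.
Step 10. [r1c2∈{3,4}] across row 1, 3 lands solely at r1c2 ⇒ r1c2=3.
Step 11. [r3c5∈{6}] r3c5 is down to just 6. So r3c5=6.
Step 12. [r2c6∈{4}] r2c6's peers cover all but 4. So r2c6=4.
Step 13. [r5c2∈{4}] r5c2 has the single candidate 4, so r5c2=4.
Step 14. [r2c3∈{5}] r2c3's peers cover all but 5, so r2c3=5.
Step 15. [r1c1∈{4}] r1c1 has the single candidate 4 ⇒ r1c1=4.
Step 16. [r6c4∈{1}] nothing but 1 survives at r6c4 ⇒ r6c4=1.
Step 17. [r5c5∈{5}] only 5 remains possible at r5c5. So r5c5=5.
Step 18. [r2c5∈{3}] only 3 remains possible at r2c5. So r2c5=3.
Step 19. [r3c4∈{4}] r3c4 has the single candidate 4 ⇒ r3c4=4.
Step 20. [r3c3∈{3}] r3c3 has the single candidate 3. So r3c3=3.
Step 21. [r3c2∈{1}] nothing but 1 survives at r3c2, so r3c2=1.
Step 22. [r5c4∈{6}] nothing but 6 survives at r5c4, so r5c4=6.
Step 23. [r6c2∈{2}] r6c2 is down to just 2. So r6c2=2.
Step 24. [r4c5∈{2}] nothing but 2 survives at r4c5 ⇒ r4c5=2.

Answer: 4 3 2 5 1 6 / 1 6 5 2 3 4 / 2 1 3 4 6 5 / 6 5 4 3 2 1 / 3 4 1 6 5 2 / 5 2 6 1 4 3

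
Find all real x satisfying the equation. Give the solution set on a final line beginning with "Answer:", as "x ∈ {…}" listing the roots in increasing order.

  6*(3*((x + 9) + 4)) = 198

Step 1. [6*(3*((x + 9) + 4)) = 198] LHS = 6·(…); ÷6 both sides ⇒ div: 3*((x + 9) + 4) = 33.
Step 2. [3*((x + 9) + 4) = 33] 3·(inner) — divide through by 3 ⇒ div: (x + 9) + 4 = 11.
Step 3. [(x + 9) + 4 = 11] subtract 4: x sits inside (… + 4). So sub: x + 9 = 7.
Step 4. [x + 9 = 7] +9 is outermost — subtract 9 both sides. So sub: x = -2.

Answer: x ∈ {-2}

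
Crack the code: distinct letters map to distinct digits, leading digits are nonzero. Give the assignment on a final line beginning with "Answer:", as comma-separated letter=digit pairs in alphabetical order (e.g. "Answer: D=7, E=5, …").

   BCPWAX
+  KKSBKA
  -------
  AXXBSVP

Step 1. [col 1: X + A ≡ P (mod 10)] several values work for X in column 1 (X + A ≡ P (mod 10), carry-in 0); try X=2 ⇒ X=2.
Step 2. [col 1: X + A ≡ P (mod 10)] A=1 is one option consistent with column 1 (X + A ≡ P (mod 10), carry-in 0) — take it, so A=1.
Step 3. [col 1: X + A ≡ P (mod 10)] from column 1 (X=2, A=1, carry-in 0, digits 1,2 already taken and all letters distinct): P must equal 3, so P=3.
Step 4. [col 2: A + K ≡ V (mod 10)] no forcing yet in column 2 (carry-in 0); V=8 is free and consistent — try it. So V=8.
Step 5. [col 2: A + K ≡ V (mod 10)] column 2 reads A+K+carry(0)=V with A=1, V=8; with digits 1,2,3,8 already taken and all letters distinct, the only value for K is 7, so K=7.
Step 6. [col 3: W + B ≡ S (mod 10)] W=6 is one option consistent with column 3 (W + B ≡ S (mod 10), carry-in 0) — take it, so W=6.
Step 7. [col 3: W + B ≡ S (mod 10)] column 3 (W + B ≡ S (mod 10), carry-in 0) doesn't pin B yet; pick B=4 and continue. So B=4.
Step 8. [col 3: W + B ≡ S (mod 10)] in column 3 we have W+B≡S with carry-in 0; given W=6, B=4 and digits 1,2,3,4,6,7,8 already taken and all letters distinct, that pins S to 0. So S=0.
Step 9. [col 5: C + K ≡ X (mod 10)] column 5 reads C+K+carry(0)=X with K=7, X=2; with digits 0,1,2,3,4,6,7,8 already taken and all letters distinct, the only value for C is 5. So C=5.

Answer: A=1, B=4, C=5, K=7, P=3, S=0, V=8, W=6, X=2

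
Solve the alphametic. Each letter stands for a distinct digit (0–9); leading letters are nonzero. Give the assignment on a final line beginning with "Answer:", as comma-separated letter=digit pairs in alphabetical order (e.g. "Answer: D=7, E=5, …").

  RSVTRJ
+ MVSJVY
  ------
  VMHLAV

Step 1. [col 1: J + Y ≡ V (mod 10)] column 1 (J + Y ≡ V (mod 10), carry-in 0) doesn't pin J yet; pick J=5 and continue, so J=5.
Step 2. [col 1: J + Y ≡ V (mod 10)] no forcing yet in column 1 (carry-in 0); V=4 is free and consistent — try it ⇒ V=4.
Step 3. [col 1: J + Y ≡ V (mod 10)] in column 1 we have J+Y≡V with carry-in 0; given J=5, V=4 and digits 4,5 already taken and all letters distinct, that pins Y to 9. So Y=9.
Step 4. [col 2: R + V ≡ A (mod 10)] column 2 (R + V ≡ A (mod 10), carry-in 1) doesn't pin A yet; pick A=7 and continue ⇒ A=7.
Step 5. [col 2: R + V ≡ A (mod 10)] in column 2 we have R+V≡A with carry-in 1; given V=4, A=7 and digits 4,5,7,9 already taken and all letters distinct, that pins R to 2 ⇒ R=2.
Step 6. [col 3: T + J ≡ L (mod 10)] L=8 is one option consistent with column 3 (T + J ≡ L (mod 10), carry-in 0) — take it, so L=8.
Step 7. [col 3: T + J ≡ L (mod 10)] column 3 reads T+J+carry(0)=L with J=5, L=8; with digits 2,4,5,7,8,9 already taken and all letters distinct, the only value for T is 3. So T=3.
Step 8. [col 4: V + S ≡ H (mod 10)] in column 4 we have V+S≡H with carry-in 0; given V=4 and digits 2,3,4,5,7,8,9 already taken and all letters distinct, that pins S to 6. So S=6.
Step 9. [col 4: V + S ≡ H (mod 10)] in column 4 we have V+S≡H with carry-in 0; given V=4, S=6 and digits 2,3,4,5,6,7,8,9 already taken and all letters distinct, that pins H to 0 ⇒ H=0.
Step 10. [col 5: S + V ≡ M (mod 10)] column 5: given S=6, V=4, carry-in 1, and digits 0,2,3,4,5,6,7,8,9 already taken and all letters distinct, S+V≡M (mod 10) forces M=1, so M=1.

Answer: A=7, H=0, J=5, L=8, M=1, R=2, S=6, T=3, V=4, Y=9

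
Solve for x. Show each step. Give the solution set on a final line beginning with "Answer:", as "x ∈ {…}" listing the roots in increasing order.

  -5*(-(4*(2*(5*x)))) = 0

Step 1. [-5*(-(4*(2*(5*x)))) = 0] LHS = -5·(…); ÷-5 both sides, so div: -(4*(2*(5*x))) = 0.
Step 2. [-(4*(2*(5*x))) = 0] LHS negated; negate both sides, so neg: 4*(2*(5*x)) = 0.
Step 3. [4*(2*(5*x)) = 0] leading coefficient 4: divide by 4. So div: 2*(5*x) = 0.
Step 4. [2*(5*x) = 0] 2·(inner) — divide through by 2. So div: 5*x = 0.
Step 5. [5*x = 0] 5·(inner) — divide through by 5. So div: x = 0.

Answer: x ∈ {0}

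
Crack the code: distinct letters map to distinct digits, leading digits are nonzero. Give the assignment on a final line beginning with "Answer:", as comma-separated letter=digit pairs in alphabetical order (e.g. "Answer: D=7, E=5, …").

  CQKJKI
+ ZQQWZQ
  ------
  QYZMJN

Step 1. [col 1: I + Q ≡ N (mod 10)] Q=8 is one option consistent with column 1 (I + Q ≡ N (mod 10), carry-in 0) — take it. So Q=8.
Step 2. [col 1: I + Q ≡ N (mod 10)] several values work for I in column 1 (I + Q ≡ N (mod 10), carry-in 0); try I=2, so I=2.
Step 3. [col 1: I + Q ≡ N (mod 10)] from column 1 (I=2, Q=8, carry-in 0, digits 2,8 already taken and all letters distinct): N must equal 0, so N=0.
Step 4. [col 2: K + Z ≡ J (mod 10)] column 2 (K + Z ≡ J (mod 10), carry-in 1) doesn't pin J yet; pick J=5 and continue. So J=5.
Step 5. [col 2: K + Z ≡ J (mod 10)] Z=1 is one option consistent with column 2 (K + Z ≡ J (mod 10), carry-in 1) — take it. So Z=1.
Step 6. [col 2: K + Z ≡ J (mod 10)] in column 2 we have K+Z≡J with carry-in 1; given Z=1, J=5 and digits 0,1,2,5,8 already taken and all letters distinct, that pins K to 3. So K=3.
Step 7. [col 3: J + W ≡ M (mod 10)] column 3 (J + W ≡ M (mod 10), carry-in 0) doesn't pin M yet; pick M=9 and continue ⇒ M=9.
Step 8. [col 3: J + W ≡ M (mod 10)] in column 3 we have J+W≡M with carry-in 0; given J=5, M=9 and digits 0,1,2,3,5,8,9 already taken and all letters distinct, that pins W to 4 ⇒ W=4.
Step 9. [col 5: Q + Q ≡ Y (mod 10)] from column 5 (Q=8, carry-in 1, digits 0,1,2,3,4,5,8,9 already taken and all letters distinct): Y must equal 7 ⇒ Y=7.
Step 10. [col 6: C + Z ≡ Q (mod 10)] from column 6 (Z=1, Q=8, carry-in 1, digits 0,1,2,3,4,5,7,8,9 already taken and all letters distinct): C must equal 6, so C=6.

Answer: C=6, I=2, J=5, K=3, M=9, N=0, Q=8, W=4, Y=7, Z=1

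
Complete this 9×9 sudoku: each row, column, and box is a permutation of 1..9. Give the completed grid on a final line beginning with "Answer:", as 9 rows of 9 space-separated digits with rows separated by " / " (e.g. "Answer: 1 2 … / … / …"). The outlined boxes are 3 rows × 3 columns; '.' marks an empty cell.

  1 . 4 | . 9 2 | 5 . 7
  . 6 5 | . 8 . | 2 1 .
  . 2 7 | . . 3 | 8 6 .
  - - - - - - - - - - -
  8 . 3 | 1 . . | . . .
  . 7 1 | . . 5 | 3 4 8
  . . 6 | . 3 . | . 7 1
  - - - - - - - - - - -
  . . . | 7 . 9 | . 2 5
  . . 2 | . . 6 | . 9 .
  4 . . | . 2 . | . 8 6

Step 1. [r2c4∈{4}] r2c4 has the single candidate 4. So r2c4=4.
Step 2. [r6c7∈{9}] nothing but 9 survives at r6c7. So r6c7=9.
Step 3. [r8c9∈{3,4}] in box 9, 3 fits only at r8c9, so r8c9=3.
Step 4. [r4c2∈{4,5,9}] in row 4, 9 fits only at r4c2. So r4c2=9.
Step 5. [r9c6∈{1}] only 1 remains possible at r9c6, so r9c6=1.
Step 6. [r3c4∈{5}] r3c4 is down to just 5. So r3c4=5.
Step 7. [r9c2∈{3,5}] row 9 places 5 nowhere but r9c2 ⇒ r9c2=5.
Step 8. [r7c5∈{4}] r7c5 has the single candidate 4 ⇒ r7c5=4.
Step 9. [r2c1∈{3,9}] 3 has one home in row 2: r2c1, so r2c1=3.
Step 10. [r5c1∈{2}] only 2 remains possible at r5c1. So r5c1=2.
Step 11. [r5c5∈{6}] only 6 remains possible at r5c5 ⇒ r5c5=6.
Step 12. [r6c6∈{4,8}] 8 has one home in col 6: r6c6 ⇒ r6c6=8.
Step 13. [r7c2∈{1,3,8}] in row 7, 3 fits only at r7c2. So r7c2=3.
Step 14. [r8c7∈{1,4,7}] in row 8, 4 fits only at r8c7 ⇒ r8c7=4.
Step 15. [r4c6∈{4,7}] in row 4, 4 fits only at r4c6 ⇒ r4c6=4.
Step 16. [r8c2∈{1,8}] across row 8, 1 lands solely at r8c2. So r8c2=1.
Step 17. [r3c9∈{4,9}] row 3 places 4 nowhere but r3c9, so r3c9=4.
Step 18. [r8c5∈{5}] r8c5's peers cover all but 5, so r8c5=5.
Step 19. [r3c1∈{9}] r3c1's peers cover all but 9, so r3c1=9.
Step 20. [r1c8∈{3}] only 3 remains possible at r1c8. So r1c8=3.
Step 21. [r6c2∈{4}] r6c2's peers cover all but 4. So r6c2=4.
Step 22. [r6c1∈{5}] only 5 remains possible at r6c1. So r6c1=5.
Step 23. [r4c9∈{2}] r4c9 has the single candidate 2 ⇒ r4c9=2.
Step 24. [r4c5∈{7}] only 7 remains possible at r4c5. So r4c5=7.
Step 25. [r1c4∈{6}] r1c4's peers cover all but 6 ⇒ r1c4=6.
Step 26. [r7c3∈{8}] r7c3 has the single candidate 8 ⇒ r7c3=8.
Step 27. [r6c4∈{2}] r6c4's peers cover all but 2. So r6c4=2.
Step 28. [r7c1∈{6}] nothing but 6 survives at r7c1. So r7c1=6.
Step 29. [r3c5∈{1}] r3c5 has the single candidate 1 ⇒ r3c5=1.
Step 30. [r4c8∈{5}] r4c8 has the single candidate 5 ⇒ r4c8=5.
Step 31. [r9c4∈{3}] r9c4 is down to just 3 ⇒ r9c4=3.
Step 32. [r9c7∈{7}] r9c7 is down to just 7 ⇒ r9c7=7.
Step 33. [r2c6∈{7}] nothing but 7 survives at r2c6 ⇒ r2c6=7.
Step 34. [r2c9∈{9}] only 9 remains possible at r2c9. So r2c9=9.
Step 35. [r8c4∈{8}] r8c4 is down to just 8, so r8c4=8.
Step 36. [r7c7∈{1}] r7c7 is down to just 1 ⇒ r7c7=1.
Step 37. [r5c4∈{9}] nothing but 9 survives at r5c4, so r5c4=9.
Step 38. [r4c7∈{6}] only 6 remains possible at r4c7, so r4c7=6.
Step 39. [r8c1∈{7}] r8c1 has the single candidate 7, so r8c1=7.
Step 40. [r9c3∈{9}] r9c3 has the single candidate 9 ⇒ r9c3=9.
Step 41. [r1c2∈{8}] r1c2 is down to just 8 ⇒ r1c2=8.

Answer: 1 8 4 6 9 2 5 3 7 / 3 6 5 4 8 7 2 1 9 / 9 2 7 5 1 3 8 6 4 / 8 9 3 1 7 4 6 5 2 / 2 7 1 9 6 5 3 4 8 / 5 4 6 2 3 8 9 7 1 / 6 3 8 7 4 9 1 2 5 / 7 1 2 8 5 6 4 9 3 / 4 5 9 3 2 1 7 8 6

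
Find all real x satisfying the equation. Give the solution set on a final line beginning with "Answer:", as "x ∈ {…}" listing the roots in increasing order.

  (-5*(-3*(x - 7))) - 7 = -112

Step 1. [(-5*(-3*(x - 7))) - 7 = -112] the outer -7 inverts by adding 7. So sub: -5*(-3*(x - 7)) = -105.
Step 2. [-5*(-3*(x - 7)) = -105] divide by the outer -5. So div: -3*(x - 7) = 21.
Step 3. [-3*(x - 7) = 21] -3·(inner) — divide through by -3, so div: x - 7 = -7.
Step 4. [x - 7 = -7] add 7: x sits inside (… - 7) ⇒ sub: x = 0.

Answer: x ∈ {0}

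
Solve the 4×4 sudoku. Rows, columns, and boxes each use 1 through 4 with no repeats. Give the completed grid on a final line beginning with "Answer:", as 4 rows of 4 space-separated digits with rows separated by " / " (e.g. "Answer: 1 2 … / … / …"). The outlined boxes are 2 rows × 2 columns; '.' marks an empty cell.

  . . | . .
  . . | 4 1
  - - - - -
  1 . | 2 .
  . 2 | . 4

Step 1. [r4c1∈{3}] nothing but 3 survives at r4c1 ⇒ r4c1=3.
Step 2. [r1c1∈{2,4}] across col 1, 4 lands solely at r1c1, so r1c1=4.
Step 3. [r1c3∈{3}] nothing but 3 survives at r1c3 ⇒ r1c3=3.
Step 4. [r1c2∈{1}] only 1 remains possible at r1c2, so r1c2=1.
Step 5. [r2c2∈{3}] nothing but 3 survives at r2c2. So r2c2=3.
Step 6. [r3c4∈{3}] only 3 remains possible at r3c4. So r3c4=3.
Step 7. [r3c2∈{4}] only 4 remains possible at r3c2 ⇒ r3c2=4.
Step 8. [r4c3∈{1}] r4c3's peers cover all but 1 ⇒ r4c3=1.
Step 9. [r2c1∈{2}] r2c1 is down to just 2, so r2c1=2.
Step 10. [r1c4∈{2}] r1c4's peers cover all but 2, so r1c4=2.

Answer: 4 1 3 2 / 2 3 4 1 / 1 4 2 3 / 3 2 1 4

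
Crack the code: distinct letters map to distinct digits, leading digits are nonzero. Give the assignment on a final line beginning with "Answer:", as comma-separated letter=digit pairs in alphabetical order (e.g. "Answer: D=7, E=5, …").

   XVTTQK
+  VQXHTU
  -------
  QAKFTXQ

Step 1. [col 1: K + U ≡ Q (mod 10)] column 1 (K + U ≡ Q (mod 10), carry-in 0) doesn't pin Q yet; pick Q=1 and continue ⇒ Q=1.
Step 2. [col 1: K + U ≡ Q (mod 10)] U=2 is one option consistent with column 1 (K + U ≡ Q (mod 10), carry-in 0) — take it ⇒ U=2.
Step 3. [col 1: K + U ≡ Q (mod 10)] column 1: given U=2, Q=1, carry-in 0, and digits 1,2 already taken and all letters distinct, K+U≡Q (mod 10) forces K=9 ⇒ K=9.
Step 4. [col 2: Q + T ≡ X (mod 10)] X=8 is one option consistent with column 2 (Q + T ≡ X (mod 10), carry-in 1) — take it ⇒ X=8.
Step 5. [col 2: Q + T ≡ X (mod 10)] from column 2 (Q=1, X=8, carry-in 1, digits 1,2,8,9 already taken and all letters distinct): T must equal 6, so T=6.
Step 6. [col 3: T + H ≡ T (mod 10)] column 3: given T=6, carry-in 0, and digits 1,2,6,8,9 already taken and all letters distinct, T+H≡T (mod 10) forces H=0, so H=0.
Step 7. [col 4: T + X ≡ F (mod 10)] column 4: given T=6, X=8, carry-in 0, and digits 0,1,2,6,8,9 already taken and all letters distinct, T+X≡F (mod 10) forces F=4 ⇒ F=4.
Step 8. [col 5: V + Q ≡ K (mod 10)] in column 5 we have V+Q≡K with carry-in 1; given Q=1, K=9 and digits 0,1,2,4,6,8,9 already taken and all letters distinct, that pins V to 7 ⇒ V=7.
Step 9. [col 6: X + V ≡ A (mod 10)] column 6: given X=8, V=7, carry-in 0, and digits 0,1,2,4,6,7,8,9 already taken and all letters distinct, X+V≡A (mod 10) forces A=5. So A=5.

Answer: A=5, F=4, H=0, K=9, Q=1, T=6, U=2, V=7, X=8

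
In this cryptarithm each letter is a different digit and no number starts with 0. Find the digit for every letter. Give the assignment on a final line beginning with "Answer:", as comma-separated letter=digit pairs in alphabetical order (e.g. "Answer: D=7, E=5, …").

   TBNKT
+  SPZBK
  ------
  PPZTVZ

Step 1. [col 1: T + K ≡ Z (mod 10)] no forcing yet in column 1 (carry-in 0); T=3 is free and consistent — try it. So T=3.
Step 2. [col 1: T + K ≡ Z (mod 10)] no forcing yet in column 1 (carry-in 0); K=4 is free and consistent — try it, so K=4.
Step 3. [P] adding two 5-digit numbers gives at most 5+1 digits, and here it does — P is that final carry and must be 1 ⇒ P=1.
Step 4. [col 1: T + K ≡ Z (mod 10)] column 1 reads T+K+carry(0)=Z with T=3, K=4; with digits 1,3,4 already taken and all letters distinct, the only value for Z is 7. So Z=7.
Step 5. [col 2: K + B ≡ V (mod 10)] V=9 is one option consistent with column 2 (K + B ≡ V (mod 10), carry-in 0) — take it, so V=9.
Step 6. [col 2: K + B ≡ V (mod 10)] from column 2 (K=4, V=9, carry-in 0, digits 1,3,4,7,9 already taken and all letters distinct): B must equal 5. So B=5.
Step 7. [col 3: N + Z ≡ T (mod 10)] from column 3 (Z=7, T=3, carry-in 0, digits 1,3,4,5,7,9 already taken and all letters distinct): N must equal 6, so N=6.
Step 8. [col 5: T + S ≡ P (mod 10)] in column 5 we have T+S≡P with carry-in 0; given T=3, P=1 and digits 1,3,4,5,6,7,9 already taken and all letters distinct, that pins S to 8 ⇒ S=8.

Answer: B=5, K=4, N=6, P=1, S=8, T=3, V=9, Z=7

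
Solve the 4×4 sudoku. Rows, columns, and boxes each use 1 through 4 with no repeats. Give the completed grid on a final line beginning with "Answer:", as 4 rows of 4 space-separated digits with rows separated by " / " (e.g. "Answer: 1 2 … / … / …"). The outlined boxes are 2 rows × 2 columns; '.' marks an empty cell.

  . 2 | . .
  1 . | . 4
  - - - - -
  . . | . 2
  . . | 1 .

Step 1. [r1c3∈{3}] r1c3 has the single candidate 3, so r1c3=3.
Step 2. [r4c1∈{2,3,4}] row 4 places 2 nowhere but r4c1, so r4c1=2.
Step 3. [r4c2∈{3,4}] row 4 places 4 nowhere but r4c2, so r4c2=4.
Step 4. [r2c2∈{3}] r2c2's peers cover all but 3. So r2c2=3.
Step 5. [r2c3∈{2}] r2c3's peers cover all but 2. So r2c3=2.
Step 6. [r1c4∈{1}] nothing but 1 survives at r1c4. So r1c4=1.
Step 7. [r1c1∈{4}] only 4 remains possible at r1c1, so r1c1=4.
Step 8. [r4c4∈{3}] nothing but 3 survives at r4c4, so r4c4=3.
Step 9. [r3c3∈{4}] r3c3's peers cover all but 4. So r3c3=4.
Step 10. [r3c2∈{1}] r3c2 is down to just 1 ⇒ r3c2=1.
Step 11. [r3c1∈{3}] r3c1's peers cover all but 3 ⇒ r3c1=3.

Answer: 4 2 3 1 / 1 3 2 4 / 3 1 4 2 / 2 4 1 3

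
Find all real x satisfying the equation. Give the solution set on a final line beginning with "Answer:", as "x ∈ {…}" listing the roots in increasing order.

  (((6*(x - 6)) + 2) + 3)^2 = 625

Step 1. [(((6*(x - 6)) + 2) + 3)^2 = 625] √ both sides: 625 ≥ 0 gives two branches. So sqrt: ((6*(x - 6)) + 2) + 3 = 25 or -25.
Step 2. [((6*(x - 6)) + 2) + 3 = 25 or -25] the outer +3 inverts by subtracting 3, so sub: (6*(x - 6)) + 2 = 22 or -28.
Step 3. [(6*(x - 6)) + 2 = 22 or -28] +2 is outermost — subtract 2 both sides, so sub: 6*(x - 6) = 20 or -30.
Step 4. [6*(x - 6) = 20 or -30] 6·(inner) — divide through by 6 ⇒ div: x - 6 = 10/3 or -5.
Step 5. [x - 6 = 10/3 or -5] peel the -6: add 6 from each side ⇒ sub: x = 28/3 or 1.

Answer: x ∈ {1, 28/3}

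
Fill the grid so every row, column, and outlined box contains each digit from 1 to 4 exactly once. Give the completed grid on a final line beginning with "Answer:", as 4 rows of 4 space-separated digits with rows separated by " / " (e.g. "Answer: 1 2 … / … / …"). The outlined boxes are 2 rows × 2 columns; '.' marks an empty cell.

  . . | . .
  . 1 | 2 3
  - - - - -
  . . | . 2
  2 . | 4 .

Step 1. [r3c1∈{1,3,4}] 1 has one home in col 1: r3c1 ⇒ r3c1=1.
Step 2. [r1c4∈{1,4}] in col 4, 4 fits only at r1c4. So r1c4=4.
Step 3. [r4c2∈{3}] r4c2's peers cover all but 3, so r4c2=3.
Step 4. [r4c4∈{1}] only 1 remains possible at r4c4. So r4c4=1.
Step 5. [r1c3∈{1}] r1c3's peers cover all but 1. So r1c3=1.
Step 6. [r2c1∈{4}] r2c1 is down to just 4 ⇒ r2c1=4.
Step 7. [r3c3∈{3}] r3c3 has the single candidate 3, so r3c3=3.
Step 8. [r3c2∈{4}] r3c2 has the single candidate 4, so r3c2=4.
Step 9. [r1c2∈{2}] nothing but 2 survives at r1c2, so r1c2=2.
Step 10. [r1c1∈{3}] r1c1's peers cover all but 3. So r1c1=3.

Answer: 3 2 1 4 / 4 1 2 3 / 1 4 3 2 / 2 3 4 1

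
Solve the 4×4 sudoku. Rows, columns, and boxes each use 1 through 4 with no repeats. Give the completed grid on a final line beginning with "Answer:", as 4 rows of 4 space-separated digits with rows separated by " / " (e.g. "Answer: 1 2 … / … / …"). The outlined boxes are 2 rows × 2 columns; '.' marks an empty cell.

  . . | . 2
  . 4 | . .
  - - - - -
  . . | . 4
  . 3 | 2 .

Step 1. [r1c2∈{1}] nothing but 1 survives at r1c2 ⇒ r1c2=1.
Step 2. [r2c4∈{1,3}] in col 4, 3 fits only at r2c4 ⇒ r2c4=3.
Step 3. [r4c4∈{1}] only 1 remains possible at r4c4 ⇒ r4c4=1.
Step 4. [r3c2∈{2}] only 2 remains possible at r3c2, so r3c2=2.
Step 5. [r2c3∈{1}] nothing but 1 survives at r2c3. So r2c3=1.
Step 6. [r3c1∈{1}] r3c1 is down to just 1. So r3c1=1.
Step 7. [r3c3∈{3}] r3c3 has the single candidate 3. So r3c3=3.
Step 8. [r2c1∈{2}] only 2 remains possible at r2c1 ⇒ r2c1=2.
Step 9. [r1c1∈{3}] nothing but 3 survives at r1c1. So r1c1=3.
Step 10. [r1c3∈{4}] r1c3 is down to just 4 ⇒ r1c3=4.
Step 11. [r4c1∈{4}] only 4 remains possible at r4c1 ⇒ r4c1=4.

Answer: 3 1 4 2 / 2 4 1 3 / 1 2 3 4 / 4 3 2 1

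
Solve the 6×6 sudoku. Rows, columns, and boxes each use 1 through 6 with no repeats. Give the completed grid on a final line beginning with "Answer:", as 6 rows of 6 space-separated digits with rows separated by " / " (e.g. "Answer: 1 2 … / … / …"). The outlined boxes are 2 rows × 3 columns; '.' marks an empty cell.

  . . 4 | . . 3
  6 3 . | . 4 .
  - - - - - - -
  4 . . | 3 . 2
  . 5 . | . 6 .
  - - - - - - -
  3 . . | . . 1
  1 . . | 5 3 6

Step 1. [r6c3∈{2}] r6c3 has the single candidate 2. So r6c3=2.
Step 2. [r2c4∈{1,2}] row 2 places 2 nowhere but r2c4, so r2c4=2.
Step 3. [r2c3∈{1,5}] r2c3 is the only open cell in row 2 admitting 1, so r2c3=1.
Step 4. [r4c4∈{1,4}] across row 4, 1 lands solely at r4c4 ⇒ r4c4=1.
Step 5. [r3c3∈{6}] nothing but 6 survives at r3c3. So r3c3=6.
Step 6. [r1c1∈{2,5}] 5 has one home in col 1: r1c1, so r1c1=5.
Step 7. [r6c2∈{4}] only 4 remains possible at r6c2. So r6c2=4.
Step 8. [r3c5∈{5}] r3c5 is down to just 5, so r3c5=5.
Step 9. [r4c1∈{2}] nothing but 2 survives at r4c1, so r4c1=2.
Step 10. [r1c2∈{2}] nothing but 2 survives at r1c2 ⇒ r1c2=2.
Step 11. [r5c5∈{2}] nothing but 2 survives at r5c5, so r5c5=2.
Step 12. [r5c4∈{4}] only 4 remains possible at r5c4. So r5c4=4.
Step 13. [r5c3∈{5}] r5c3 has the single candidate 5 ⇒ r5c3=5.
Step 14. [r5c2∈{6}] r5c2's peers cover all but 6. So r5c2=6.
Step 15. [r1c5∈{1}] r1c5's peers cover all but 1. So r1c5=1.
Step 16. [r4c3∈{3}] r4c3's peers cover all but 3. So r4c3=3.
Step 17. [r1c4∈{6}] nothing but 6 survives at r1c4 ⇒ r1c4=6.
Step 18. [r3c2∈{1}] r3c2's peers cover all but 1, so r3c2=1.
Step 19. [r2c6∈{5}] r2c6's peers cover all but 5 ⇒ r2c6=5.
Step 20. [r4c6∈{4}] nothing but 4 survives at r4c6 ⇒ r4c6=4.

Answer: 5 2 4 6 1 3 / 6 3 1 2 4 5 / 4 1 6 3 5 2 / 2 5 3 1 6 4 / 3 6 5 4 2 1 / 1 4 2 5 3 6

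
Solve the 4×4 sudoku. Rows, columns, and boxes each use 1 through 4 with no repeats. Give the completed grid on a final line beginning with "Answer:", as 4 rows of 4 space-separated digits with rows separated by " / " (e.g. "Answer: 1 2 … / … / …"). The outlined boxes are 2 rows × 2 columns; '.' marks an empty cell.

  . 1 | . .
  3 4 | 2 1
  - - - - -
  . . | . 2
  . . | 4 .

Step 1. [r4c4∈{3}] r4c4 is down to just 3, so r4c4=3.
Step 2. [r4c1∈{1,2}] in row 4, 1 fits only at r4c1 ⇒ r4c1=1.
Step 3. [r1c3∈{3}] only 3 remains possible at r1c3 ⇒ r1c3=3.
Step 4. [r3c2∈{3}] nothing but 3 survives at r3c2, so r3c2=3.
Step 5. [r3c1∈{4}] r3c1's peers cover all but 4 ⇒ r3c1=4.
Step 6. [r1c1∈{2}] r1c1 is down to just 2 ⇒ r1c1=2.
Step 7. [r1c4∈{4}] r1c4's peers cover all but 4. So r1c4=4.
Step 8. [r4c2∈{2}] nothing but 2 survives at r4c2, so r4c2=2.
Step 9. [r3c3∈{1}] r3c3 is down to just 1, so r3c3=1.

Answer: 2 1 3 4 / 3 4 2 1 / 4 3 1 2 / 1 2 4 3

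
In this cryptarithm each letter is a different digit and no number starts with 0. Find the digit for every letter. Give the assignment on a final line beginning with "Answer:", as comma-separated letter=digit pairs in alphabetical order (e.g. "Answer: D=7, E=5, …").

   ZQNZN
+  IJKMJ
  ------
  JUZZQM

Step 1. [col 1: N + J ≡ M (mod 10)] column 1 (N + J ≡ M (mod 10), carry-in 0) doesn't pin J yet; pick J=1 and continue, so J=1.
Step 2. [col 1: N + J ≡ M (mod 10)] several values work for N in column 1 (N + J ≡ M (mod 10), carry-in 0); try N=7 ⇒ N=7.
Step 3. [col 1: N + J ≡ M (mod 10)] from column 1 (N=7, J=1, carry-in 0, digits 1,7 already taken and all letters distinct): M must equal 8. So M=8.
Step 4. [col 2: Z + M ≡ Q (mod 10)] Z=4 is one option consistent with column 2 (Z + M ≡ Q (mod 10), carry-in 0) — take it, so Z=4.
Step 5. [col 2: Z + M ≡ Q (mod 10)] from column 2 (Z=4, M=8, carry-in 0, digits 1,4,7,8 already taken and all letters distinct): Q must equal 2 ⇒ Q=2.
Step 6. [col 3: N + K ≡ Z (mod 10)] column 3 reads N+K+carry(1)=Z with N=7, Z=4; with digits 1,2,4,7,8 already taken and all letters distinct, the only value for K is 6, so K=6.
Step 7. [col 5: Z + I ≡ U (mod 10)] I=9 is one option consistent with column 5 (Z + I ≡ U (mod 10), carry-in 0) — take it. So I=9.
Step 8. [col 5: Z + I ≡ U (mod 10)] column 5 reads Z+I+carry(0)=U with Z=4, I=9; with digits 1,2,4,6,7,8,9 already taken and all letters distinct, the only value for U is 3 ⇒ U=3.

Answer: I=9, J=1, K=6, M=8, N=7, Q=2, U=3, Z=4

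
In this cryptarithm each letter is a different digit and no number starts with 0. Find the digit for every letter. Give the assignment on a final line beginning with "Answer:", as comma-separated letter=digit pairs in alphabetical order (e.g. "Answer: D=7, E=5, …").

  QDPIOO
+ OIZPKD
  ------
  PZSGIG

Step 1. [col 1: O + D ≡ G (mod 10)] several values work for O in column 1 (O + D ≡ G (mod 10), carry-in 0); try O=2. So O=2.
Step 2. [col 1: O + D ≡ G (mod 10)] D=3 is one option consistent with column 1 (O + D ≡ G (mod 10), carry-in 0) — take it, so D=3.
Step 3. [col 1: O + D ≡ G (mod 10)] from column 1 (O=2, D=3, carry-in 0, digits 2,3 already taken and all letters distinct): G must equal 5, so G=5.
Step 4. [col 2: O + K ≡ I (mod 10)] column 2 (O + K ≡ I (mod 10), carry-in 0) doesn't pin I yet; pick I=8 and continue, so I=8.
Step 5. [col 2: O + K ≡ I (mod 10)] in column 2 we have O+K≡I with carry-in 0; given O=2, I=8 and digits 2,3,5,8 already taken and all letters distinct, that pins K to 6 ⇒ K=6.
Step 6. [col 3: I + P ≡ G (mod 10)] column 3: given I=8, G=5, carry-in 0, and digits 2,3,5,6,8 already taken and all letters distinct, I+P≡G (mod 10) forces P=7. So P=7.
Step 7. [col 4: P + Z ≡ S (mod 10)] column 4 reads P+Z+carry(1)=S with P=7; with digits 2,3,5,6,7,8 already taken and all letters distinct, the only value for S is 9. So S=9.
Step 8. [col 4: P + Z ≡ S (mod 10)] in column 4 we have P+Z≡S with carry-in 1; given P=7, S=9 and digits 2,3,5,6,7,8,9 already taken and all letters distinct, that pins Z to 1 ⇒ Z=1.
Step 9. [col 6: Q + O ≡ P (mod 10)] column 6 reads Q+O+carry(1)=P with O=2, P=7; with digits 1,2,3,5,6,7,8,9 already taken and all letters distinct, the only value for Q is 4 ⇒ Q=4.

Answer: D=3, G=5, I=8, K=6, O=2, P=7, Q=4, S=9, Z=1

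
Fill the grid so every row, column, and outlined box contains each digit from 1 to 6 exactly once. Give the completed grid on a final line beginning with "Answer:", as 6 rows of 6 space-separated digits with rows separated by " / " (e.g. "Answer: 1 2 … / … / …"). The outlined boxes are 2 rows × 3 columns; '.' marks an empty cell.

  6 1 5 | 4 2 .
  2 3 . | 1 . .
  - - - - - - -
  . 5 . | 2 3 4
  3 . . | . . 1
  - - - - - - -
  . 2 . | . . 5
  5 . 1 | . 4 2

Step 1. [r5c3∈{3,4,6}] across col 3, 3 lands solely at r5c3, so r5c3=3.
Step 2. [r5c4∈{6}] nothing but 6 survives at r5c4 ⇒ r5c4=6.
Step 3. [r4c5∈{5,6}] in box 4, 6 fits only at r4c5, so r4c5=6.
Step 4. [r2c3∈{4}] nothing but 4 survives at r2c3, so r2c3=4.
Step 5. [r6c4∈{3}] r6c4's peers cover all but 3 ⇒ r6c4=3.
Step 6. [r4c4∈{5}] r4c4 has the single candidate 5 ⇒ r4c4=5.
Step 7. [r2c6∈{6}] r2c6 is down to just 6. So r2c6=6.
Step 8. [r4c3∈{2}] nothing but 2 survives at r4c3 ⇒ r4c3=2.
Step 9. [r5c1∈{4}] nothing but 4 survives at r5c1, so r5c1=4.
Step 10. [r1c6∈{3}] nothing but 3 survives at r1c6, so r1c6=3.
Step 11. [r2c5∈{5}] nothing but 5 survives at r2c5 ⇒ r2c5=5.
Step 12. [r4c2∈{4}] r4c2 has the single candidate 4 ⇒ r4c2=4.
Step 13. [r6c2∈{6}] r6c2 is down to just 6. So r6c2=6.
Step 14. [r5c5∈{1}] r5c5 is down to just 1. So r5c5=1.
Step 15. [r3c3∈{6}] r3c3 has the single candidate 6, so r3c3=6.
Step 16. [r3c1∈{1}] r3c1's peers cover all but 1. So r3c1=1.

Answer: 6 1 5 4 2 3 / 2 3 4 1 5 6 / 1 5 6 2 3 4 / 3 4 2 5 6 1 / 4 2 3 6 1 5 / 5 6 1 3 4 2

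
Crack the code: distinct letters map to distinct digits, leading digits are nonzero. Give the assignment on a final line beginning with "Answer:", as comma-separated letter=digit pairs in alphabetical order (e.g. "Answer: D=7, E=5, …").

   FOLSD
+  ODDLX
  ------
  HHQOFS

Step 1. [H] H is the leading digit of a 6-digit sum of two 5-digit numbers; the final carry is exactly 1. So H=1.
Step 2. [col 1: D + X ≡ S (mod 10)] column 1 (D + X ≡ S (mod 10), carry-in 0) doesn't pin D yet; pick D=4 and continue ⇒ D=4.
Step 3. [col 1: D + X ≡ S (mod 10)] S=0 is one option consistent with column 1 (D + X ≡ S (mod 10), carry-in 0) — take it, so S=0.
Step 4. [col 1: D + X ≡ S (mod 10)] from column 1 (D=4, S=0, carry-in 0, digits 0,1,4 already taken and all letters distinct): X must equal 6. So X=6.
Step 5. [col 2: S + L ≡ F (mod 10)] column 2 (S + L ≡ F (mod 10), carry-in 1) doesn't pin L yet; pick L=8 and continue, so L=8.
Step 6. [col 2: S + L ≡ F (mod 10)] in column 2 we have S+L≡F with carry-in 1; given S=0, L=8 and digits 0,1,4,6,8 already taken and all letters distinct, that pins F to 9. So F=9.
Step 7. [col 3: L + D ≡ O (mod 10)] column 3: given L=8, D=4, carry-in 0, and digits 0,1,4,6,8,9 already taken and all letters distinct, L+D≡O (mod 10) forces O=2, so O=2.
Step 8. [col 4: O + D ≡ Q (mod 10)] column 4 reads O+D+carry(1)=Q with O=2, D=4; with digits 0,1,2,4,6,8,9 already taken and all letters distinct, the only value for Q is 7. So Q=7.

Answer: D=4, F=9, H=1, L=8, O=2, Q=7, S=0, X=6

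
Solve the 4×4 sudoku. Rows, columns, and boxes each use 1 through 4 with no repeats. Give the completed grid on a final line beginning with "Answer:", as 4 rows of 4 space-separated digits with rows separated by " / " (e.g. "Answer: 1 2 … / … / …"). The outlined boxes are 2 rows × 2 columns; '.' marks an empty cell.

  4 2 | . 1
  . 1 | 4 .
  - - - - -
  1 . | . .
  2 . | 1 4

Step 1. [r1c3∈{3}] only 3 remains possible at r1c3 ⇒ r1c3=3.
Step 2. [r3c4∈{2,3}] 3 has one home in col 4: r3c4. So r3c4=3.
Step 3. [r4c2∈{3}] r4c2 is down to just 3, so r4c2=3.
Step 4. [r3c2∈{4}] r3c2's peers cover all but 4, so r3c2=4.
Step 5. [r3c3∈{2}] r3c3's peers cover all but 2 ⇒ r3c3=2.
Step 6. [r2c1∈{3}] nothing but 3 survives at r2c1, so r2c1=3.
Step 7. [r2c4∈{2}] r2c4 has the single candidate 2, so r2c4=2.

Answer: 4 2 3 1 / 3 1 4 2 / 1 4 2 3 / 2 3 1 4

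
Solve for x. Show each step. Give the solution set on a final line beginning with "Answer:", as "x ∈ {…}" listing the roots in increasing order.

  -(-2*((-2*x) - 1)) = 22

Step 1. [-(-2*((-2*x) - 1)) = 22] leading − — multiply by −1. So neg: -2*((-2*x) - 1) = -22.
Step 2. [-2*((-2*x) - 1) = -22] -2 out front; divide by -2, so div: (-2*x) - 1 = 11.
Step 3. [(-2*x) - 1 = 11] the outer -1 inverts by adding 1 ⇒ sub: -2*x = 12.
Step 4. [-2*x = 12] -2·(inner) — divide through by -2. So div: x = -6.

Answer: x ∈ {-6}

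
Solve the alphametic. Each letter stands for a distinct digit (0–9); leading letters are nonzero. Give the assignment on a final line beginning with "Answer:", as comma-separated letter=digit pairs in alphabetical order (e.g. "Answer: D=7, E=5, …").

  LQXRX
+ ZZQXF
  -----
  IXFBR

Step 1. [col 1: X + F ≡ R (mod 10)] X=5 is one option consistent with column 1 (X + F ≡ R (mod 10), carry-in 0) — take it, so X=5.
Step 2. [col 1: X + F ≡ R (mod 10)] no forcing yet in column 1 (carry-in 0); R=4 is free and consistent — try it. So R=4.
Step 3. [col 1: X + F ≡ R (mod 10)] column 1: given X=5, R=4, carry-in 0, and digits 4,5 already taken and all letters distinct, X+F≡R (mod 10) forces F=9. So F=9.
Step 4. [col 2: R + X ≡ B (mod 10)] column 2: given R=4, X=5, carry-in 1, and digits 4,5,9 already taken and all letters distinct, R+X≡B (mod 10) forces B=0, so B=0.
Step 5. [col 3: X + Q ≡ F (mod 10)] in column 3 we have X+Q≡F with carry-in 1; given X=5, F=9 and digits 0,4,5,9 already taken and all letters distinct, that pins Q to 3 ⇒ Q=3.
Step 6. [col 4: Q + Z ≡ X (mod 10)] in column 4 we have Q+Z≡X with carry-in 0; given Q=3, X=5 and digits 0,3,4,5,9 already taken and all letters distinct, that pins Z to 2 ⇒ Z=2.
Step 7. [col 5: L + Z ≡ I (mod 10)] column 5 reads L+Z+carry(0)=I with Z=2; with digits 0,2,3,4,5,9 already taken and all letters distinct, the only value for I is 8. So I=8.
Step 8. [col 5: L + Z ≡ I (mod 10)] column 5: given Z=2, I=8, carry-in 0, and digits 0,2,3,4,5,8,9 already taken and all letters distinct, L+Z≡I (mod 10) forces L=6. So L=6.

Answer: B=0, F=9, I=8, L=6, Q=3, R=4, X=5, Z=2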